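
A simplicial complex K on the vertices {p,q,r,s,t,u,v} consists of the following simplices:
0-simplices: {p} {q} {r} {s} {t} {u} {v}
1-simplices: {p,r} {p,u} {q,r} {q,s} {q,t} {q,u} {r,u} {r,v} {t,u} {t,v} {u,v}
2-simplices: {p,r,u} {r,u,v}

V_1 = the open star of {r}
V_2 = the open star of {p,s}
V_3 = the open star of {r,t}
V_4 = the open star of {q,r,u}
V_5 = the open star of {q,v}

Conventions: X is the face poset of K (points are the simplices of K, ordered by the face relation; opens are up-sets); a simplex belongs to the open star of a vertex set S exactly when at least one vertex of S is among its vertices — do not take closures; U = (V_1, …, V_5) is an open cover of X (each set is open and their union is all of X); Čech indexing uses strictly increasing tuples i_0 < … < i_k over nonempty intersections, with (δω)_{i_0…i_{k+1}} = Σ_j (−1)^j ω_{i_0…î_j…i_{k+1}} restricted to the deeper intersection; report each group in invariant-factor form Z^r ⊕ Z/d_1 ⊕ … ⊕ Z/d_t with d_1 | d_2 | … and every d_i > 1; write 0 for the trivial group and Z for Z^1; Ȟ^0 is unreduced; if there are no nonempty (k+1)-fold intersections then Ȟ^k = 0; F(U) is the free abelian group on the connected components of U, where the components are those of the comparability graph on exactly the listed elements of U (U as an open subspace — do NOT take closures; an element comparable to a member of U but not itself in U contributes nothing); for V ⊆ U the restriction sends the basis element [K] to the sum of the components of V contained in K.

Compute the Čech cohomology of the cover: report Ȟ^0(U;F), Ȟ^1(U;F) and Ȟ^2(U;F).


nerve of the cover:
  V1={{r},{p,r},{q,r},{r,u},{r,v},{p,r,u},{r,u,v}} V2={{p},{s},{p,r},{p,u},{q,s},{p,r,u}} V3={{r},{t},{p,r},{q,r},{q,t},{r,u},{r,v},{t,u},{t,v},{p,r,u},{r,u,v}} V4={{q},{r},{u},{p,r},{p,u},{q,r},{q,s},{q,t},{q,u},{r,u},{r,v},{t,u},{u,v},{p,r,u},{r,u,v}} V5={{q},{v},{q,r},{q,s},{q,t},{q,u},{r,v},{t,v},{u,v},{r,u,v}}
  V12={{p,r},{p,r,u}} V13={{r},{p,r},{q,r},{r,u},{r,v},{p,r,u},{r,u,v}} V14={{r},{p,r},{q,r},{r,u},{r,v},{p,r,u},{r,u,v}} V15={{q,r},{r,v},{r,u,v}} V23={{p,r},{p,r,u}} V24={{p,r},{p,u},{q,s},{p,r,u}} V25={{q,s}} V34={{r},{p,r},{q,r},{q,t},{r,u},{r,v},{t,u},{p,r,u},{r,u,v}} V35={{q,r},{q,t},{r,v},{t,v},{r,u,v}} V45={{q},{q,r},{q,s},{q,t},{q,u},{r,v},{u,v},{r,u,v}}
  V123={{p,r},{p,r,u}} V124={{p,r},{p,r,u}} V134={{r},{p,r},{q,r},{r,u},{r,v},{p,r,u},{r,u,v}} V135={{q,r},{r,v},{r,u,v}} V145={{q,r},{r,v},{r,u,v}} V234={{p,r},{p,r,u}} V245={{q,s}} V345={{q,r},{q,t},{r,v},{r,u,v}}
  V1234={{p,r},{p,r,u}} V1345={{q,r},{r,v},{r,u,v}}
components per intersection:
  V1: {{r},{p,r},{q,r},{r,u},{r,v},{p,r,u},{r,u,v}}
  V2: {{p},{p,r},{p,u},{p,r,u}} {{s},{q,s}}
  V3: {{r},{p,r},{q,r},{r,u},{r,v},{p,r,u},{r,u,v}} {{t},{q,t},{t,u},{t,v}}
  V4: {{q},{r},{u},{p,r},{p,u},{q,r},{q,s},{q,t},{q,u},{r,u},{r,v},{t,u},{u,v},{p,r,u},{r,u,v}}
  V5: {{q},{q,r},{q,s},{q,t},{q,u}} {{v},{r,v},{t,v},{u,v},{r,u,v}}
  V12: {{p,r},{p,r,u}}
  V13: {{r},{p,r},{q,r},{r,u},{r,v},{p,r,u},{r,u,v}}
  V14: {{r},{p,r},{q,r},{r,u},{r,v},{p,r,u},{r,u,v}}
  V15: {{q,r}} {{r,v},{r,u,v}}
  V23: {{p,r},{p,r,u}}
  V24: {{p,r},{p,u},{p,r,u}} {{q,s}}
  V25: {{q,s}}
  V34: {{r},{p,r},{q,r},{r,u},{r,v},{p,r,u},{r,u,v}} {{q,t}} {{t,u}}
  V35: {{q,r}} {{q,t}} {{r,v},{r,u,v}} {{t,v}}
  V45: {{q},{q,r},{q,s},{q,t},{q,u}} {{r,v},{u,v},{r,u,v}}
  V123: {{p,r},{p,r,u}}
  V124: {{p,r},{p,r,u}}
  V134: {{r},{p,r},{q,r},{r,u},{r,v},{p,r,u},{r,u,v}}
  V135: {{q,r}} {{r,v},{r,u,v}}
  V145: {{q,r}} {{r,v},{r,u,v}}
  V234: {{p,r},{p,r,u}}
  V245: {{q,s}}
  V345: {{q,r}} {{q,t}} {{r,v},{r,u,v}}
  V1234: {{p,r},{p,r,u}}
  V1345: {{q,r}} {{r,v},{r,u,v}}
C dims 8,18,12,3; δ0: rk 7, SNF 1^7; δ1: rk 9, SNF 1^9; δ2: rk 3, SNF 1^3
Ȟ^0 = (8 − 7) − 0 = 1, so Ȟ^0 ≅ Z
Ȟ^1 = (18 − 9) − 7 = 2, so Ȟ^1 ≅ Z^2
Ȟ^2 = (12 − 3) − 9 = 0, so Ȟ^2 ≅ 0

Ȟ^0 ≅ Z; Ȟ^1 ≅ Z^2; Ȟ^2 ≅ 0


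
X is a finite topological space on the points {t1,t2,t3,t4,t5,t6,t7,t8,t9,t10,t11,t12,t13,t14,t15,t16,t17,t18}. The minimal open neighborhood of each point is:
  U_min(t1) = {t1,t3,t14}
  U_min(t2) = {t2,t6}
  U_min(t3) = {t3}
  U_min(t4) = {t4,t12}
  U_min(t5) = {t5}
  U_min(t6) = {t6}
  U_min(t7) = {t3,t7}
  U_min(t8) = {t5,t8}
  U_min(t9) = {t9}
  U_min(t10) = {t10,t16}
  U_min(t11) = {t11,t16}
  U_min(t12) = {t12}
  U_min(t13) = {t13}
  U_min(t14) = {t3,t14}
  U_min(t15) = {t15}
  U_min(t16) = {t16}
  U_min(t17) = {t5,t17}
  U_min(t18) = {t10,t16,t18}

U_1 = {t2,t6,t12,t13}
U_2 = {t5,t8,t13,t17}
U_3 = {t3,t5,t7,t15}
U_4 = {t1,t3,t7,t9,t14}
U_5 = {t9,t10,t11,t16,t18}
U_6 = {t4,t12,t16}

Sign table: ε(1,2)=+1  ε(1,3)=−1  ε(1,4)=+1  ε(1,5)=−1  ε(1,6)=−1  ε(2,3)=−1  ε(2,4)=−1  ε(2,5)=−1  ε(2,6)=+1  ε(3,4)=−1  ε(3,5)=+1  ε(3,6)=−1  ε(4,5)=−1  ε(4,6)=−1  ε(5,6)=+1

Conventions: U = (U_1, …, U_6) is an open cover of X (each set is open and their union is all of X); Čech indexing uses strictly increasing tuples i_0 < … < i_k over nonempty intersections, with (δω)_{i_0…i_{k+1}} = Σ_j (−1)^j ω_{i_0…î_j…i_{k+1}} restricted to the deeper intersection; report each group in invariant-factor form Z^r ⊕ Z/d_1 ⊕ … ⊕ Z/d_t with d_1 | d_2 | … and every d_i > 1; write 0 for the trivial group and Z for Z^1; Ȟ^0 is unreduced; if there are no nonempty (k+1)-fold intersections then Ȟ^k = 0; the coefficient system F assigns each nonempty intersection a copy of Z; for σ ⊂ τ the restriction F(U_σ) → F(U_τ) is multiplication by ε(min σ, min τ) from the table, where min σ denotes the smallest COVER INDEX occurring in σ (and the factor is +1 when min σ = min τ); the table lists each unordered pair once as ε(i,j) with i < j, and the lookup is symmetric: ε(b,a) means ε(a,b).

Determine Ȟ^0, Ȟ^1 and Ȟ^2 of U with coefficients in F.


nonempty intersections:
  U12={t13} U16={t12} U23={t5} U34={t3,t7} U45={t9} U56={t16}
C dims 6,6; δ0: rk 5, SNF 1^5
Ȟ^0: (6−5)−0=1 ⇒ Z
Ȟ^1: (6−0)−5=1 ⇒ Z
Ȟ^2: (0−0)−0=0 ⇒ 0

Ȟ^0 ≅ Z, Ȟ^1 ≅ Z, Ȟ^2 ≅ 0


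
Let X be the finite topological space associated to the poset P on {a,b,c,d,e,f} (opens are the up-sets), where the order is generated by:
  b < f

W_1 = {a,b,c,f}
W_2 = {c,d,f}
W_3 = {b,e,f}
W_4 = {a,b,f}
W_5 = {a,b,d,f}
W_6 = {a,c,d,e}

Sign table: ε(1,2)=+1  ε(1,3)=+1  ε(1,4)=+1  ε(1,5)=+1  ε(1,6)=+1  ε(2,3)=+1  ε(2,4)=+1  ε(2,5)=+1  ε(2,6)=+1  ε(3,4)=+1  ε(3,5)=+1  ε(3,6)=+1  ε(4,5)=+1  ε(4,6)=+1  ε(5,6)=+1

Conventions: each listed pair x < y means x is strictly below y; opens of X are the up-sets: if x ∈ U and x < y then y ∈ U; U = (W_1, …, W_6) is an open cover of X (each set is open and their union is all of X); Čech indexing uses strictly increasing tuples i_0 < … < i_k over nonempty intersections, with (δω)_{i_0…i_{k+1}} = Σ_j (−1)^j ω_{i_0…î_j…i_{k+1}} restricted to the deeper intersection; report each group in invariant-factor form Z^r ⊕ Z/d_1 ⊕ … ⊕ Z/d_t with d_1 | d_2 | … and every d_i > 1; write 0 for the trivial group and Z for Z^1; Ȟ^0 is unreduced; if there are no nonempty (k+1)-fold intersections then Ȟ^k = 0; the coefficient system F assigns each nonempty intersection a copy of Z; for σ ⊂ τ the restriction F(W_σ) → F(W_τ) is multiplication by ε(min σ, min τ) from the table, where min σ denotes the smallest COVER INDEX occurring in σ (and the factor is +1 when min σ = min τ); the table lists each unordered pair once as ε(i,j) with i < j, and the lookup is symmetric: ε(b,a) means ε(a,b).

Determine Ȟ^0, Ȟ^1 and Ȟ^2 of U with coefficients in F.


Ȟ^0 ≅ Z; Ȟ^1 ≅ Z; Ȟ^2 ≅ Z

nerve simplices:
  W12={c,f} W13={b,f} W14={a,b,f} W15={a,b,f} W16={a,c} W23={f} W24={f} W25={d,f} W26={c,d} W34={b,f} W35={b,f} W36={e} W45={a,b,f} W46={a} W56={a,d}
  W123={f} W124={f} W125={f} W126={c} W134={b,f} W135={b,f} W145={a,b,f} W146={a} W156={a} W234={f} W235={f} W245={f} W256={d} W345={b,f} W456={a}
  W1234={f} W1235={f} W1245={f} W1345={b,f} W1456={a} W2345={f}
  W12345={f}
C dims 6,15,15,6; δ0: rk 5, SNF 1^5; δ1: rk 9, SNF 1^9; δ2: rk 5, SNF 1^5
degree 0: 6−5−0 = 1 → Ȟ^0 ≅ Z
degree 1: 15−9−5 = 1 → Ȟ^1 ≅ Z
degree 2: 15−5−9 = 1 → Ȟ^2 ≅ Z


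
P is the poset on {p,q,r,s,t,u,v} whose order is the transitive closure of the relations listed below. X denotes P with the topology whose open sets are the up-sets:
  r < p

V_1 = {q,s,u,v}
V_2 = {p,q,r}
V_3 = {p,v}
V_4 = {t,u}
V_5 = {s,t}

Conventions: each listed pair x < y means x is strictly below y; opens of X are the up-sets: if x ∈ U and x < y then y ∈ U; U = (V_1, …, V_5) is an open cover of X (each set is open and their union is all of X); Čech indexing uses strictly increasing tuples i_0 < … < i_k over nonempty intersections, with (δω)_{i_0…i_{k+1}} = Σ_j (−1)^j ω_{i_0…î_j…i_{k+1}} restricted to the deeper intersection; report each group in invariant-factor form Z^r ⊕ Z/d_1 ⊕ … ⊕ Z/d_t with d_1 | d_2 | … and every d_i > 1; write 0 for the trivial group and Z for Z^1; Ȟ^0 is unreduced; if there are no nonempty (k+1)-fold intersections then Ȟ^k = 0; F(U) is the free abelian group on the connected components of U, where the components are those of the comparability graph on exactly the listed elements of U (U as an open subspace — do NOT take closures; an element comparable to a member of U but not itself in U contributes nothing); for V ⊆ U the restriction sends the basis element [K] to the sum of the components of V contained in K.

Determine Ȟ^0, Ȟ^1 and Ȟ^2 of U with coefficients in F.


nerve of the cover:
  V12={q} V13={v} V14={u} V15={s} V23={p} V45={t}
components per intersection:
  V1: {q} {s} {u} {v}
  V2: {p,r} {q}
  V3: {p} {v}
  V4: {t} {u}
  V5: {s} {t}
  V12: {q}
  V13: {v}
  V14: {u}
  V15: {s}
  V23: {p}
  V45: {t}
C dims 12,6; δ0: rk 6, SNF 1^6
Ȟ^0 = (12 − 6) − 0 = 6, so Ȟ^0 ≅ Z^6
Ȟ^1 = (6 − 0) − 6 = 0, so Ȟ^1 ≅ 0
Ȟ^2 = (0 − 0) − 0 = 0, so Ȟ^2 ≅ 0

Ȟ^0 ≅ Z^6; Ȟ^1 ≅ 0; Ȟ^2 ≅ 0


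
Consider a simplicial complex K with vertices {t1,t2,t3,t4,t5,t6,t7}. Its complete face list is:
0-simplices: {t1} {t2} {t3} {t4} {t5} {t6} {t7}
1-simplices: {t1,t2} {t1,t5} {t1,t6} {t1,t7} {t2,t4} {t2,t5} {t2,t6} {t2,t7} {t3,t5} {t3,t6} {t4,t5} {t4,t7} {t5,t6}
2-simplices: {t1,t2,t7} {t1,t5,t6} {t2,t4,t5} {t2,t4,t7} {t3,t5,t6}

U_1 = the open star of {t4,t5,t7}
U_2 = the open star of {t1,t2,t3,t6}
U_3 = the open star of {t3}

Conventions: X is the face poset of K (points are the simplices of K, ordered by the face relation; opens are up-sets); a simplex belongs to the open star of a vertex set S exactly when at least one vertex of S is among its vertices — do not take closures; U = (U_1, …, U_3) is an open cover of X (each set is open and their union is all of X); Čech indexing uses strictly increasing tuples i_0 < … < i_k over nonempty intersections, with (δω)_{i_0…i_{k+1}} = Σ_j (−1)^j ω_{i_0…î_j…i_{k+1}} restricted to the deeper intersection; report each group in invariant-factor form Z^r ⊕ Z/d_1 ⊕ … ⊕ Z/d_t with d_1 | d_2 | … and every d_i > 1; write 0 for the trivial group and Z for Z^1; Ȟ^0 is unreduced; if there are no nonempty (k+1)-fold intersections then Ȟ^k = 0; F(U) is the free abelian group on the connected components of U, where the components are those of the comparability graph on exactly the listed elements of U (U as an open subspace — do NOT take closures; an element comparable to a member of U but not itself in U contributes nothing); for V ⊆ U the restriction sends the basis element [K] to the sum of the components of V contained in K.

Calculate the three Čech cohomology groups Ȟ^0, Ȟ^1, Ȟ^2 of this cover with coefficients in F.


intersection data:
  U1={{t4},{t5},{t7},{t1,t5},{t1,t7},{t2,t4},{t2,t5},{t2,t7},{t3,t5},{t4,t5},{t4,t7},{t5,t6},{t1,t2,t7},{t1,t5,t6},{t2,t4,t5},{t2,t4,t7},{t3,t5,t6}} U2={{t1},{t2},{t3},{t6},{t1,t2},{t1,t5},{t1,t6},{t1,t7},{t2,t4},{t2,t5},{t2,t6},{t2,t7},{t3,t5},{t3,t6},{t5,t6},{t1,t2,t7},{t1,t5,t6},{t2,t4,t5},{t2,t4,t7},{t3,t5,t6}} U3={{t3},{t3,t5},{t3,t6},{t3,t5,t6}}
  U12={{t1,t5},{t1,t7},{t2,t4},{t2,t5},{t2,t7},{t3,t5},{t5,t6},{t1,t2,t7},{t1,t5,t6},{t2,t4,t5},{t2,t4,t7},{t3,t5,t6}} U13={{t3,t5},{t3,t5,t6}} U23={{t3},{t3,t5},{t3,t6},{t3,t5,t6}}
  U123={{t3,t5},{t3,t5,t6}}
components per intersection:
  U1: {{t4},{t5},{t7},{t1,t5},{t1,t7},{t2,t4},{t2,t5},{t2,t7},{t3,t5},{t4,t5},{t4,t7},{t5,t6},{t1,t2,t7},{t1,t5,t6},{t2,t4,t5},{t2,t4,t7},{t3,t5,t6}}
  U2: {{t1},{t2},{t3},{t6},{t1,t2},{t1,t5},{t1,t6},{t1,t7},{t2,t4},{t2,t5},{t2,t6},{t2,t7},{t3,t5},{t3,t6},{t5,t6},{t1,t2,t7},{t1,t5,t6},{t2,t4,t5},{t2,t4,t7},{t3,t5,t6}}
  U3: {{t3},{t3,t5},{t3,t6},{t3,t5,t6}}
  U12: {{t1,t5},{t3,t5},{t5,t6},{t1,t5,t6},{t3,t5,t6}} {{t1,t7},{t2,t4},{t2,t5},{t2,t7},{t1,t2,t7},{t2,t4,t5},{t2,t4,t7}}
  U13: {{t3,t5},{t3,t5,t6}}
  U23: {{t3},{t3,t5},{t3,t6},{t3,t5,t6}}
  U123: {{t3,t5},{t3,t5,t6}}
C dims 3,4,1; δ0: rk 2, SNF 1^2; δ1: rk 1, SNF 1^1
Ȟ^0 = (3 − 2) − 0 = 1, so Ȟ^0 ≅ Z
Ȟ^1 = (4 − 1) − 2 = 1, so Ȟ^1 ≅ Z
Ȟ^2 = (1 − 0) − 1 = 0, so Ȟ^2 ≅ 0

Ȟ^0 = Z; Ȟ^1 = Z; Ȟ^2 = 0


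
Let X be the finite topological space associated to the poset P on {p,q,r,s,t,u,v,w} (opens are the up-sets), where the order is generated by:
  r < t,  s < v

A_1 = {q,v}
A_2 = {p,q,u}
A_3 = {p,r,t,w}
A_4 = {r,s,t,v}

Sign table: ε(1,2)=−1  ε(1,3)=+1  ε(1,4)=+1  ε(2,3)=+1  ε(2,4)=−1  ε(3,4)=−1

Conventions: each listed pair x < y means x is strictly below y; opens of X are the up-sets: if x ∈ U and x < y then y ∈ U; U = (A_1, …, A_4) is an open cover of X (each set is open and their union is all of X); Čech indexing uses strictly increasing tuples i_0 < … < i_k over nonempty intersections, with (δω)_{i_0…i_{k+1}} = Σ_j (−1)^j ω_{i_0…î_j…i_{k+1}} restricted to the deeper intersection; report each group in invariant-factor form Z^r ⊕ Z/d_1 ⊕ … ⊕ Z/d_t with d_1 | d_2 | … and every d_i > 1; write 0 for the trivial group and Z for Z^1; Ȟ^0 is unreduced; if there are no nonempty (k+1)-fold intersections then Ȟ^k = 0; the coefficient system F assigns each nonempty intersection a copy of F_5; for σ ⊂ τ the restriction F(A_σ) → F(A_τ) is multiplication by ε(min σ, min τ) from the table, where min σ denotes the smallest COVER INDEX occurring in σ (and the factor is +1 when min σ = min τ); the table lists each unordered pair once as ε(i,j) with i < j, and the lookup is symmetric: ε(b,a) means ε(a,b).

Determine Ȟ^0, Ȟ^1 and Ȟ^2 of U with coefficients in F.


intersection data:
  A12={q} A14={v} A23={p} A34={r,t}
C dims 4,4; δ0: rk_F5 3
Ȟ^0 = (4 − 3) − 0 = 1, so Ȟ^0 ≅ Z/5
Ȟ^1 = (4 − 0) − 3 = 1, so Ȟ^1 ≅ Z/5
Ȟ^2 = (0 − 0) − 0 = 0, so Ȟ^2 ≅ 0

Ȟ^0(U;F) ≅ Z/5, Ȟ^1(U;F) ≅ Z/5, Ȟ^2(U;F) ≅ 0


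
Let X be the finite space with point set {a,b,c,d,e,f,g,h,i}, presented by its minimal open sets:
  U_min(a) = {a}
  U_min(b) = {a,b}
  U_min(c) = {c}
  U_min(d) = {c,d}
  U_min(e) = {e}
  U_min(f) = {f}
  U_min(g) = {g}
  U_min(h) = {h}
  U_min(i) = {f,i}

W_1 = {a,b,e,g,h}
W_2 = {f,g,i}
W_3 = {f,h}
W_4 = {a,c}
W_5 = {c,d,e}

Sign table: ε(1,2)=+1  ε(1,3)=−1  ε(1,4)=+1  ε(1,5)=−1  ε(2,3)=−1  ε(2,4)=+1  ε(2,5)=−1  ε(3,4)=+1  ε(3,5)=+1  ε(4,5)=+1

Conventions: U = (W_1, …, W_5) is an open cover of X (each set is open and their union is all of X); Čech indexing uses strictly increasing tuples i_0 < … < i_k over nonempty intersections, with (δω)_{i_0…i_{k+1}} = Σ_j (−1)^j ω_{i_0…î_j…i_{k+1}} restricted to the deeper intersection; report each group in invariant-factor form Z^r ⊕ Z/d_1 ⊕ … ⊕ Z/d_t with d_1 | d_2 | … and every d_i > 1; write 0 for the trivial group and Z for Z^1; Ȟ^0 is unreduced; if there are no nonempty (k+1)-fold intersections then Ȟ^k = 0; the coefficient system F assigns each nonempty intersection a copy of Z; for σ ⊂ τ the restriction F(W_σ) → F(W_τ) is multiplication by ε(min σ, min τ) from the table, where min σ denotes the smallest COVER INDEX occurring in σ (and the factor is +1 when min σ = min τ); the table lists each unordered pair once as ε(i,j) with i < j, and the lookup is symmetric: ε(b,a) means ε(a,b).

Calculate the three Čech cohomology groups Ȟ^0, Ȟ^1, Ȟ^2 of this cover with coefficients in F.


Ȟ^0 ≅ 0, Ȟ^1 ≅ Z ⊕ Z/2 and Ȟ^2 ≅ 0

nonempty overlaps:
  W12={g} W13={h} W14={a} W15={e} W23={f} W45={c}
C dims 5,6; δ0: rk 5, SNF 1^4·2
degree 0: 5−5−0 = 0 → Ȟ^0 ≅ 0
degree 1: 6−0−5 = 1 plus torsion [2] → Ȟ^1 ≅ Z ⊕ Z/2
degree 2: 0−0−0 = 0 → Ȟ^2 ≅ 0


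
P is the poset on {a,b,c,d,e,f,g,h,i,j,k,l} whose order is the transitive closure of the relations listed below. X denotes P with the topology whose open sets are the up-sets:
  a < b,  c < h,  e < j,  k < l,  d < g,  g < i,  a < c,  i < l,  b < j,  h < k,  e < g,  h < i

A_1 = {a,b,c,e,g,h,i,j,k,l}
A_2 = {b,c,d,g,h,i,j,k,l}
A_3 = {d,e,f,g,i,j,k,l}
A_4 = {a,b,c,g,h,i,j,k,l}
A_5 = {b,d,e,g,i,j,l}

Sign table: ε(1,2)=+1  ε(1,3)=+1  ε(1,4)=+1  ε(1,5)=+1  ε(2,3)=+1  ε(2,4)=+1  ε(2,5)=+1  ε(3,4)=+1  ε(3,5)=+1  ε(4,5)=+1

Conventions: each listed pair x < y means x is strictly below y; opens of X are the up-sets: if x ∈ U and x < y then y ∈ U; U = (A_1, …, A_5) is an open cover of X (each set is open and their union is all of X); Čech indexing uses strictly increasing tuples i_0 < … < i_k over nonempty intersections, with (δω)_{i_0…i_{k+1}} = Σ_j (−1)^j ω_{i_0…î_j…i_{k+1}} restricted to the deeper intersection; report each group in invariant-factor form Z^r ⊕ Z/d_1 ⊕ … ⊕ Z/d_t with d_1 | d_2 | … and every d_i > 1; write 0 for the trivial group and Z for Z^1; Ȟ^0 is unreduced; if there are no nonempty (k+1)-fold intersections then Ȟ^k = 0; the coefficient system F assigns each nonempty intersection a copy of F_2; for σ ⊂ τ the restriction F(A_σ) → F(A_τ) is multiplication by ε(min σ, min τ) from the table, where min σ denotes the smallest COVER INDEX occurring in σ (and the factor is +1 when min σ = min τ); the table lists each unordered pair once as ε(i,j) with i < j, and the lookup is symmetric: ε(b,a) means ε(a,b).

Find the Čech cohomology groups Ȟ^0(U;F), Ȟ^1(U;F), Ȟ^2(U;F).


Ȟ^0 = Z/2,  Ȟ^1 = 0,  Ȟ^2 = 0

cover nerve:
  A12={b,c,g,h,i,j,k,l} A13={e,g,i,j,k,l} A14={a,b,c,g,h,i,j,k,l} A15={b,e,g,i,j,l} A23={d,g,i,j,k,l} A24={b,c,g,h,i,j,k,l} A25={b,d,g,i,j,l} A34={g,i,j,k,l} A35={d,e,g,i,j,l} A45={b,g,i,j,l}
  A123={g,i,j,k,l} A124={b,c,g,h,i,j,k,l} A125={b,g,i,j,l} A134={g,i,j,k,l} A135={e,g,i,j,l} A145={b,g,i,j,l} A234={g,i,j,k,l} A235={d,g,i,j,l} A245={b,g,i,j,l} A345={g,i,j,l}
  A1234={g,i,j,k,l} A1235={g,i,j,l} A1245={b,g,i,j,l} A1345={g,i,j,l} A2345={g,i,j,l}
  A12345={g,i,j,l}
C dims 5,10,10,5; δ0: rk_F2 4; δ1: rk_F2 6; δ2: rk_F2 4
Ȟ^0: (5−4)−0=1 ⇒ Z/2
Ȟ^1: (10−6)−4=0 ⇒ 0
Ȟ^2: (10−4)−6=0 ⇒ 0


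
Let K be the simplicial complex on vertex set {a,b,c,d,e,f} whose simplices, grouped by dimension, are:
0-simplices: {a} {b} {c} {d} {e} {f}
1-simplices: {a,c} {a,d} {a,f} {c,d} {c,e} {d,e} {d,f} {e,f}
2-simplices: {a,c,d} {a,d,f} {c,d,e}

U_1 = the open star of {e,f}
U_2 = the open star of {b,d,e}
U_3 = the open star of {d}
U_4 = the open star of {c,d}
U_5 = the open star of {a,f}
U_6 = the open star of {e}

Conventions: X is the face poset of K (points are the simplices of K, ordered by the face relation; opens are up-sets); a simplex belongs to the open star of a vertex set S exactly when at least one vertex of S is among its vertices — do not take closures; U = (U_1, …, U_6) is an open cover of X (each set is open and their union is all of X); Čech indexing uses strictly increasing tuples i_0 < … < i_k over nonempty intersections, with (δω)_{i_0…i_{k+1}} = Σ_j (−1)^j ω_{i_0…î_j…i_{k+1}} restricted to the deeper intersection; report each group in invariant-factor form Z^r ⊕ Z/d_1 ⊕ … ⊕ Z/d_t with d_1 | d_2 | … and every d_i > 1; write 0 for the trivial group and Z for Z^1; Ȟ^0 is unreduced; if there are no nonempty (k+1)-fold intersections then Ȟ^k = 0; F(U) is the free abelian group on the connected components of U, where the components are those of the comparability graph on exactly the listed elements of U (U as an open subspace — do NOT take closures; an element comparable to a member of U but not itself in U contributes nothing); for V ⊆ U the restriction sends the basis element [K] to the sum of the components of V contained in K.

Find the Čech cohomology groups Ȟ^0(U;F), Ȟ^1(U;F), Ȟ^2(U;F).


Ȟ^0 ≅ Z^2; Ȟ^1 ≅ Z; Ȟ^2 ≅ 0

nonempty overlaps:
  U1={{e},{f},{a,f},{c,e},{d,e},{d,f},{e,f},{a,d,f},{c,d,e}} U2={{b},{d},{e},{a,d},{c,d},{c,e},{d,e},{d,f},{e,f},{a,c,d},{a,d,f},{c,d,e}} U3={{d},{a,d},{c,d},{d,e},{d,f},{a,c,d},{a,d,f},{c,d,e}} U4={{c},{d},{a,c},{a,d},{c,d},{c,e},{d,e},{d,f},{a,c,d},{a,d,f},{c,d,e}} U5={{a},{f},{a,c},{a,d},{a,f},{d,f},{e,f},{a,c,d},{a,d,f}} U6={{e},{c,e},{d,e},{e,f},{c,d,e}}
  U12={{e},{c,e},{d,e},{d,f},{e,f},{a,d,f},{c,d,e}} U13={{d,e},{d,f},{a,d,f},{c,d,e}} U14={{c,e},{d,e},{d,f},{a,d,f},{c,d,e}} U15={{f},{a,f},{d,f},{e,f},{a,d,f}} U16={{e},{c,e},{d,e},{e,f},{c,d,e}} U23={{d},{a,d},{c,d},{d,e},{d,f},{a,c,d},{a,d,f},{c,d,e}} U24={{d},{a,d},{c,d},{c,e},{d,e},{d,f},{a,c,d},{a,d,f},{c,d,e}} U25={{a,d},{d,f},{e,f},{a,c,d},{a,d,f}} U26={{e},{c,e},{d,e},{e,f},{c,d,e}} U34={{d},{a,d},{c,d},{d,e},{d,f},{a,c,d},{a,d,f},{c,d,e}} U35={{a,d},{d,f},{a,c,d},{a,d,f}} U36={{d,e},{c,d,e}} U45={{a,c},{a,d},{d,f},{a,c,d},{a,d,f}} U46={{c,e},{d,e},{c,d,e}} U56={{e,f}}
  U123={{d,e},{d,f},{a,d,f},{c,d,e}} U124={{c,e},{d,e},{d,f},{a,d,f},{c,d,e}} U125={{d,f},{e,f},{a,d,f}} U126={{e},{c,e},{d,e},{e,f},{c,d,e}} U134={{d,e},{d,f},{a,d,f},{c,d,e}} U135={{d,f},{a,d,f}} U136={{d,e},{c,d,e}} U145={{d,f},{a,d,f}} U146={{c,e},{d,e},{c,d,e}} U156={{e,f}} U234={{d},{a,d},{c,d},{d,e},{d,f},{a,c,d},{a,d,f},{c,d,e}} U235={{a,d},{d,f},{a,c,d},{a,d,f}} U236={{d,e},{c,d,e}} U245={{a,d},{d,f},{a,c,d},{a,d,f}} U246={{c,e},{d,e},{c,d,e}} U256={{e,f}} U345={{a,d},{d,f},{a,c,d},{a,d,f}} U346={{d,e},{c,d,e}}
  U1234={{d,e},{d,f},{a,d,f},{c,d,e}} U1235={{d,f},{a,d,f}} U1236={{d,e},{c,d,e}} U1245={{d,f},{a,d,f}} U1246={{c,e},{d,e},{c,d,e}} U1256={{e,f}} U1345={{d,f},{a,d,f}} U1346={{d,e},{c,d,e}} U2345={{a,d},{d,f},{a,c,d},{a,d,f}} U2346={{d,e},{c,d,e}}
  U12345={{d,f},{a,d,f}} U12346={{d,e},{c,d,e}}
components per intersection:
  U1: {{e},{f},{a,f},{c,e},{d,e},{d,f},{e,f},{a,d,f},{c,d,e}}
  U2: {{b}} {{d},{e},{a,d},{c,d},{c,e},{d,e},{d,f},{e,f},{a,c,d},{a,d,f},{c,d,e}}
  U3: {{d},{a,d},{c,d},{d,e},{d,f},{a,c,d},{a,d,f},{c,d,e}}
  U4: {{c},{d},{a,c},{a,d},{c,d},{c,e},{d,e},{d,f},{a,c,d},{a,d,f},{c,d,e}}
  U5: {{a},{f},{a,c},{a,d},{a,f},{d,f},{e,f},{a,c,d},{a,d,f}}
  U6: {{e},{c,e},{d,e},{e,f},{c,d,e}}
  U12: {{e},{c,e},{d,e},{e,f},{c,d,e}} {{d,f},{a,d,f}}
  U13: {{d,e},{c,d,e}} {{d,f},{a,d,f}}
  U14: {{c,e},{d,e},{c,d,e}} {{d,f},{a,d,f}}
  U15: {{f},{a,f},{d,f},{e,f},{a,d,f}}
  U16: {{e},{c,e},{d,e},{e,f},{c,d,e}}
  U23: {{d},{a,d},{c,d},{d,e},{d,f},{a,c,d},{a,d,f},{c,d,e}}
  U24: {{d},{a,d},{c,d},{c,e},{d,e},{d,f},{a,c,d},{a,d,f},{c,d,e}}
  U25: {{a,d},{d,f},{a,c,d},{a,d,f}} {{e,f}}
  U26: {{e},{c,e},{d,e},{e,f},{c,d,e}}
  U34: {{d},{a,d},{c,d},{d,e},{d,f},{a,c,d},{a,d,f},{c,d,e}}
  U35: {{a,d},{d,f},{a,c,d},{a,d,f}}
  U36: {{d,e},{c,d,e}}
  U45: {{a,c},{a,d},{d,f},{a,c,d},{a,d,f}}
  U46: {{c,e},{d,e},{c,d,e}}
  U56: {{e,f}}
  U123: {{d,e},{c,d,e}} {{d,f},{a,d,f}}
  U124: {{c,e},{d,e},{c,d,e}} {{d,f},{a,d,f}}
  U125: {{d,f},{a,d,f}} {{e,f}}
  U126: {{e},{c,e},{d,e},{e,f},{c,d,e}}
  U134: {{d,e},{c,d,e}} {{d,f},{a,d,f}}
  U135: {{d,f},{a,d,f}}
  U136: {{d,e},{c,d,e}}
  U145: {{d,f},{a,d,f}}
  U146: {{c,e},{d,e},{c,d,e}}
  U156: {{e,f}}
  U234: {{d},{a,d},{c,d},{d,e},{d,f},{a,c,d},{a,d,f},{c,d,e}}
  U235: {{a,d},{d,f},{a,c,d},{a,d,f}}
  U236: {{d,e},{c,d,e}}
  U245: {{a,d},{d,f},{a,c,d},{a,d,f}}
  U246: {{c,e},{d,e},{c,d,e}}
  U256: {{e,f}}
  U345: {{a,d},{d,f},{a,c,d},{a,d,f}}
  U346: {{d,e},{c,d,e}}
  U1234: {{d,e},{c,d,e}} {{d,f},{a,d,f}}
  U1235: {{d,f},{a,d,f}}
  U1236: {{d,e},{c,d,e}}
  U1245: {{d,f},{a,d,f}}
  U1246: {{c,e},{d,e},{c,d,e}}
  U1256: {{e,f}}
  U1345: {{d,f},{a,d,f}}
  U1346: {{d,e},{c,d,e}}
  U2345: {{a,d},{d,f},{a,c,d},{a,d,f}}
  U2346: {{d,e},{c,d,e}}
  U12345: {{d,f},{a,d,f}}
  U12346: {{d,e},{c,d,e}}
C dims 7,19,22,11; δ0: rk 5, SNF 1^5; δ1: rk 13, SNF 1^13; δ2: rk 9, SNF 1^9
degree 0: 7−5−0 = 2 → Ȟ^0 ≅ Z^2
degree 1: 19−13−5 = 1 → Ȟ^1 ≅ Z
degree 2: 22−9−13 = 0 → Ȟ^2 ≅ 0


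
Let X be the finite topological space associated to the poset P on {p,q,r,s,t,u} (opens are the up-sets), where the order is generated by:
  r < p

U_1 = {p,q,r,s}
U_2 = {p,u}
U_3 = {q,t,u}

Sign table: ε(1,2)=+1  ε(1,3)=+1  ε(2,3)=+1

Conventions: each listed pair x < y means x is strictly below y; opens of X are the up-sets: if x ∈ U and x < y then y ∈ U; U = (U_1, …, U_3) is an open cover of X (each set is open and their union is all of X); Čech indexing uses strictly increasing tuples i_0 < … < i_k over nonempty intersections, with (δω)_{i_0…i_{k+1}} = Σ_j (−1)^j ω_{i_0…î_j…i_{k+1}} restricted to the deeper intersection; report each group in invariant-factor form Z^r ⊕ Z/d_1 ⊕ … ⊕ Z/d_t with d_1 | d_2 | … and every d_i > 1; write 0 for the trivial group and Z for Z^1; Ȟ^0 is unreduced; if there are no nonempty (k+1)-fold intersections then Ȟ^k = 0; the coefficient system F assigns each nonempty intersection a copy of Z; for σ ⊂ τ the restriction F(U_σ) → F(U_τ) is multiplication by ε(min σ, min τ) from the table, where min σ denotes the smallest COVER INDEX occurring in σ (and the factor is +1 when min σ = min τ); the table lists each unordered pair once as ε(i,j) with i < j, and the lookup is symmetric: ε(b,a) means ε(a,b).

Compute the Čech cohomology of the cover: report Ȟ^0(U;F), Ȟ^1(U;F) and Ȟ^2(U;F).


nonempty intersections:
  U12={p} U13={q} U23={u}
C dims 3,3; δ0: rk 2, SNF 1^2
Ȟ^0: (3−2)−0=1 ⇒ Z
Ȟ^1: (3−0)−2=1 ⇒ Z
Ȟ^2: (0−0)−0=0 ⇒ 0

Ȟ^0 = Z; Ȟ^1 = Z; Ȟ^2 = 0


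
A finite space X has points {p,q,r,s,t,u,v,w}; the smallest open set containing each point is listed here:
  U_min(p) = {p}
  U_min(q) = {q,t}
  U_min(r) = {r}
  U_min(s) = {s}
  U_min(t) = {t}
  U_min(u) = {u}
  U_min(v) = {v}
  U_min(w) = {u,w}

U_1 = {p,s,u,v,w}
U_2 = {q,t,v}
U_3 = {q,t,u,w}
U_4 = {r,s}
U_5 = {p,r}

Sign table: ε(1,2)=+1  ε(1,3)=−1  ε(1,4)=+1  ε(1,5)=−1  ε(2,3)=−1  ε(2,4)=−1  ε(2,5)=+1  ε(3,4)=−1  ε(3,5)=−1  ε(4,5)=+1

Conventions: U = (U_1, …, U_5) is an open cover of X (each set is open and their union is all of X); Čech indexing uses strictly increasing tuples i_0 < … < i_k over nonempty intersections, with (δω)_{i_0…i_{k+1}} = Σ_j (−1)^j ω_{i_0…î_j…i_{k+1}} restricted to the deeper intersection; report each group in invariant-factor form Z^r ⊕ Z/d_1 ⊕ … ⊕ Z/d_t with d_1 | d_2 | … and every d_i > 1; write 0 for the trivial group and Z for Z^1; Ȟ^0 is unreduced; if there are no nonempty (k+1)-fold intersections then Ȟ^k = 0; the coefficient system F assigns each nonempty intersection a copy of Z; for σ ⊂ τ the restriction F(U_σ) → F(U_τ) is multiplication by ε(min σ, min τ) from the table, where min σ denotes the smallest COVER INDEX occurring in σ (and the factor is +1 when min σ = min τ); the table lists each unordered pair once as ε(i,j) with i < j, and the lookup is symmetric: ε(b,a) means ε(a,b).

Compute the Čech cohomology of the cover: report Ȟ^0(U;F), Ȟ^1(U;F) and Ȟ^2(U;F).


intersection data:
  U12={v} U13={u,w} U14={s} U15={p} U23={q,t} U45={r}
C dims 5,6; δ0: rk 5, SNF 1^4·2
Ȟ^0 = (5 − 5) − 0 = 0, so Ȟ^0 ≅ 0
Ȟ^1 = (6 − 0) − 5 = 1 plus torsion [2], so Ȟ^1 ≅ Z ⊕ Z/2
Ȟ^2 = (0 − 0) − 0 = 0, so Ȟ^2 ≅ 0

Ȟ^0 ≅ 0, Ȟ^1 ≅ Z ⊕ Z/2, Ȟ^2 ≅ 0


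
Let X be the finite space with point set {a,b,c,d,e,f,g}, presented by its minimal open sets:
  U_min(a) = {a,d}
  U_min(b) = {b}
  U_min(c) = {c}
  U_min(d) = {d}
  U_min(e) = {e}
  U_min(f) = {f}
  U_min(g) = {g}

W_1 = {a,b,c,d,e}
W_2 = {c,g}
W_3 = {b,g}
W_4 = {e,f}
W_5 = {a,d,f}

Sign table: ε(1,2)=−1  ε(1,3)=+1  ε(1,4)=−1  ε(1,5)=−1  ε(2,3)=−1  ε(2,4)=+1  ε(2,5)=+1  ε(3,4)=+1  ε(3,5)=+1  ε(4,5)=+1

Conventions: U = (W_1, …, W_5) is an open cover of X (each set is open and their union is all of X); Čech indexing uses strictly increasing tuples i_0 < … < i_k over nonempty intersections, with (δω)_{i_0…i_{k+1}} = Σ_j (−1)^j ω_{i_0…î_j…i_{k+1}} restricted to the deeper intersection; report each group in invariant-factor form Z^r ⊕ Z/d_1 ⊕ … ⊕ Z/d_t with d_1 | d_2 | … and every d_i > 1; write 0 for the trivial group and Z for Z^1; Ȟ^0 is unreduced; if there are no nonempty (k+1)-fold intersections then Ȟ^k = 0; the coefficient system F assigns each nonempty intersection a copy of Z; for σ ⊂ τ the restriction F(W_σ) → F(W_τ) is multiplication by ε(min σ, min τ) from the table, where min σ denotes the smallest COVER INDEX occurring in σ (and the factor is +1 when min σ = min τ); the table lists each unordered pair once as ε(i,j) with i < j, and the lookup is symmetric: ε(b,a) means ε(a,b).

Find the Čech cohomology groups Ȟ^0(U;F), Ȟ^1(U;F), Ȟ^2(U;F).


Ȟ^0 ≅ Z,  Ȟ^1 ≅ Z^2,  Ȟ^2 ≅ 0

nonempty intersections:
  W12={c} W13={b} W14={e} W15={a,d} W23={g} W45={f}
C dims 5,6; δ0: rk 4, SNF 1^4
Ȟ^0: (5−4)−0=1 ⇒ Z
Ȟ^1: (6−0)−4=2 ⇒ Z^2
Ȟ^2: (0−0)−0=0 ⇒ 0


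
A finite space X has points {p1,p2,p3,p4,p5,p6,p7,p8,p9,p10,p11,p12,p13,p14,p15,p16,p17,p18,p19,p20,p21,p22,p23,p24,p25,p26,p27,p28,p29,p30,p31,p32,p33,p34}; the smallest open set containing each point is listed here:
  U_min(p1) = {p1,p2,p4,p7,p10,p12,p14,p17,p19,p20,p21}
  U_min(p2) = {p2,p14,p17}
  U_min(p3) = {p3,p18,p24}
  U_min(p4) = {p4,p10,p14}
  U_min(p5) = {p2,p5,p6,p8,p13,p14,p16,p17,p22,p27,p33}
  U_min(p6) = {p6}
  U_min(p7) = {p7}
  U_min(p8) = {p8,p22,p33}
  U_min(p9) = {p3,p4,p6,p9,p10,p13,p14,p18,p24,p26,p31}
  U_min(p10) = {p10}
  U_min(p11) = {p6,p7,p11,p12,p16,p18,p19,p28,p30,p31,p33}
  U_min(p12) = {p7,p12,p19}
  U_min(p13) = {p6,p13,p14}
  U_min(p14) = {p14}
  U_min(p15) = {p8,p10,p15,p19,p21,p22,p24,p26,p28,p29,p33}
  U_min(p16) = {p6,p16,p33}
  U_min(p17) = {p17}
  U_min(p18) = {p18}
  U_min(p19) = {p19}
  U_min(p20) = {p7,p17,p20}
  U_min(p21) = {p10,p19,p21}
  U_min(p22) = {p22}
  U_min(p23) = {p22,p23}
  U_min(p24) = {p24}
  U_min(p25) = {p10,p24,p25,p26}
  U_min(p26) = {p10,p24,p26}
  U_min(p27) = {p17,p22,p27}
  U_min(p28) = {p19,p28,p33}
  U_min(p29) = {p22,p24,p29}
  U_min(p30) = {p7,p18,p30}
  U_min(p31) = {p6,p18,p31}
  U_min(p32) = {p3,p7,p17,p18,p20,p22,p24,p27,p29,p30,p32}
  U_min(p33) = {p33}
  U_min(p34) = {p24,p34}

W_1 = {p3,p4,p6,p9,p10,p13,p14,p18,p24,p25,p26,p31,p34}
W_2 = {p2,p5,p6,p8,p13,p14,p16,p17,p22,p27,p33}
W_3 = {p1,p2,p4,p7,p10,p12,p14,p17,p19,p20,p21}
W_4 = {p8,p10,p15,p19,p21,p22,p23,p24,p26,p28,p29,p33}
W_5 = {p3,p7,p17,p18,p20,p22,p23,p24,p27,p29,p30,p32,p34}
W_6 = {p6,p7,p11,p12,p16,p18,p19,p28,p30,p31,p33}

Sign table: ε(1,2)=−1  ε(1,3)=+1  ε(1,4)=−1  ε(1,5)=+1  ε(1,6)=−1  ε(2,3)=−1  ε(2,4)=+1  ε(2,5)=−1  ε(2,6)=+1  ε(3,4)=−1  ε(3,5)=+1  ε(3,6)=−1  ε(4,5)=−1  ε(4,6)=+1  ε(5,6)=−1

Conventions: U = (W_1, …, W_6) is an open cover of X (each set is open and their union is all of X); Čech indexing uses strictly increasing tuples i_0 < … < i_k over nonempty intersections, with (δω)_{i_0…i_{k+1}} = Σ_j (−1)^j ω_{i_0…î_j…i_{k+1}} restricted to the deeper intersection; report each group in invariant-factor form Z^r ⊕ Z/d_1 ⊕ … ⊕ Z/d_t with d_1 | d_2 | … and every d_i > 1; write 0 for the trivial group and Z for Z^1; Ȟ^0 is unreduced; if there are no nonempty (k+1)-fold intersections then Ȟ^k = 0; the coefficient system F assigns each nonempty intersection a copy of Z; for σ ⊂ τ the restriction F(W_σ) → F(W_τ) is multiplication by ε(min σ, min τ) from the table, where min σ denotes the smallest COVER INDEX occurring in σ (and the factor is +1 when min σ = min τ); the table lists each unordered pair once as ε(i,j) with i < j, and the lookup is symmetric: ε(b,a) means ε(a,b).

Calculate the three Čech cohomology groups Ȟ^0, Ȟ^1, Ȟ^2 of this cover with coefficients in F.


nonempty intersections:
  W12={p6,p13,p14} W13={p4,p10,p14} W14={p10,p24,p26} W15={p3,p18,p24,p34} W16={p6,p18,p31} W23={p2,p14,p17} W24={p8,p22,p33} W25={p17,p22,p27} W26={p6,p16,p33} W34={p10,p19,p21} W35={p7,p17,p20} W36={p7,p12,p19} W45={p22,p23,p24,p29} W46={p19,p28,p33} W56={p7,p18,p30}
  W123={p14} W126={p6} W134={p10} W145={p24} W156={p18} W235={p17} W245={p22} W246={p33} W346={p19} W356={p7}
C dims 6,15,10; δ0: rk 5, SNF 1^5; δ1: rk 10, SNF 1^9·2
Ȟ^0: (6−5)−0=1 ⇒ Z
Ȟ^1: (15−10)−5=0 ⇒ 0
Ȟ^2: (10−0)−10=0 plus torsion [2] ⇒ Z/2

Ȟ^0(U;F) ≅ Z, Ȟ^1(U;F) ≅ 0, Ȟ^2(U;F) ≅ Z/2


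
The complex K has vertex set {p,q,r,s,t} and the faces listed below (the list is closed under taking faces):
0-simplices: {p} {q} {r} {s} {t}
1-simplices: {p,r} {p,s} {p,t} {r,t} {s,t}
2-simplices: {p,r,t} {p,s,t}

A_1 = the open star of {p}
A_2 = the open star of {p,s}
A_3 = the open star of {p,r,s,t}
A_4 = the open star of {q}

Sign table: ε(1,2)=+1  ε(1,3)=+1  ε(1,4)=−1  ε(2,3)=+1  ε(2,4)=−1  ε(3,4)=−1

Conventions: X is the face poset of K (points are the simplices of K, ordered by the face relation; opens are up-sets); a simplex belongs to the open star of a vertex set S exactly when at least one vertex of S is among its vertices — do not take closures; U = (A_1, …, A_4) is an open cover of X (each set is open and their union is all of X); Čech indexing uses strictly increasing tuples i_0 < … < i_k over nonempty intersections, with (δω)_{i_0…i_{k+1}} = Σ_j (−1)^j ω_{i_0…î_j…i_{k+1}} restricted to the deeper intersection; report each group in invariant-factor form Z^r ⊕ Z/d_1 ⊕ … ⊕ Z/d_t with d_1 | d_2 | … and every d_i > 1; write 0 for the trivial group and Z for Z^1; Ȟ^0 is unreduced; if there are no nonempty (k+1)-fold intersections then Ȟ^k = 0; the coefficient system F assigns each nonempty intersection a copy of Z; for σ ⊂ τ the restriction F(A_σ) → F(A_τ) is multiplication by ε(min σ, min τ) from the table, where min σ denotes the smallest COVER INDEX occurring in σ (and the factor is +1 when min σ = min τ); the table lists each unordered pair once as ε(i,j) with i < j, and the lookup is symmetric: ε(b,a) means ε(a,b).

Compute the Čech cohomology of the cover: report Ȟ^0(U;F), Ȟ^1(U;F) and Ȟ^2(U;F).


nerve simplices:
  A1={{p},{p,r},{p,s},{p,t},{p,r,t},{p,s,t}} A2={{p},{s},{p,r},{p,s},{p,t},{s,t},{p,r,t},{p,s,t}} A3={{p},{r},{s},{t},{p,r},{p,s},{p,t},{r,t},{s,t},{p,r,t},{p,s,t}} A4={{q}}
  A12={{p},{p,r},{p,s},{p,t},{p,r,t},{p,s,t}} A13={{p},{p,r},{p,s},{p,t},{p,r,t},{p,s,t}} A23={{p},{s},{p,r},{p,s},{p,t},{s,t},{p,r,t},{p,s,t}}
  A123={{p},{p,r},{p,s},{p,t},{p,r,t},{p,s,t}}
C dims 4,3,1; δ0: rk 2, SNF 1^2; δ1: rk 1, SNF 1^1
degree 0: 4−2−0 = 2 → Ȟ^0 ≅ Z^2
degree 1: 3−1−2 = 0 → Ȟ^1 ≅ 0
degree 2: 1−0−1 = 0 → Ȟ^2 ≅ 0

Ȟ^0(U;F) ≅ Z^2; Ȟ^1(U;F) ≅ 0; Ȟ^2(U;F) ≅ 0


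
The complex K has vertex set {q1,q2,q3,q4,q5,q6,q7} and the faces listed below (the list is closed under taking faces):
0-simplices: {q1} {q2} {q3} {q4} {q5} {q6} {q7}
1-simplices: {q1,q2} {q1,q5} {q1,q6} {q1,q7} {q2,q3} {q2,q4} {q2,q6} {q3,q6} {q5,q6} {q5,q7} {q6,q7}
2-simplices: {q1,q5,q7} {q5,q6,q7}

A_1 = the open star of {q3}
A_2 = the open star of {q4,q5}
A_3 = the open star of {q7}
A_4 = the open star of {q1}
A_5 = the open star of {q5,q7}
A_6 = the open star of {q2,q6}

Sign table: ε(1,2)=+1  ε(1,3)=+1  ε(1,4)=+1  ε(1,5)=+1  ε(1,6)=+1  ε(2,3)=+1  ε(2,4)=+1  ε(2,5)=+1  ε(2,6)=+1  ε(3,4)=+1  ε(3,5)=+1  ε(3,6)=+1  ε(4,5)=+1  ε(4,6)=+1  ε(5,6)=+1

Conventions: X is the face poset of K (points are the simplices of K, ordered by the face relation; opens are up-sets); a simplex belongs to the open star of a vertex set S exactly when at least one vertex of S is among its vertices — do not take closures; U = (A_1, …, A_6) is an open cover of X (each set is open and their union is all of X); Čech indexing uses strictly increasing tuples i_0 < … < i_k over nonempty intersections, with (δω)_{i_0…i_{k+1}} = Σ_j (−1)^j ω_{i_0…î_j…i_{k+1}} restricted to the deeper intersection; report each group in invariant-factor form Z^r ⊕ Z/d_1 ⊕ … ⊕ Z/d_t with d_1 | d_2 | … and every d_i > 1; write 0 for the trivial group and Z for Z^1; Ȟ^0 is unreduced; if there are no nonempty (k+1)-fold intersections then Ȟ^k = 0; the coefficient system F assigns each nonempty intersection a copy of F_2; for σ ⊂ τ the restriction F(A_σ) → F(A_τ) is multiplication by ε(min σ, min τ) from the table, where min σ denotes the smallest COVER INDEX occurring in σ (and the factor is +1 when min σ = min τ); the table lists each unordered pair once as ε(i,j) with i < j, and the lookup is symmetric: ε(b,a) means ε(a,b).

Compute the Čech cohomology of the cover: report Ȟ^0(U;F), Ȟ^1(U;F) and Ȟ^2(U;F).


Ȟ^0 ≅ Z/2; Ȟ^1 ≅ Z/2; Ȟ^2 ≅ 0

nerve of the cover:
  A1={{q3},{q2,q3},{q3,q6}} A2={{q4},{q5},{q1,q5},{q2,q4},{q5,q6},{q5,q7},{q1,q5,q7},{q5,q6,q7}} A3={{q7},{q1,q7},{q5,q7},{q6,q7},{q1,q5,q7},{q5,q6,q7}} A4={{q1},{q1,q2},{q1,q5},{q1,q6},{q1,q7},{q1,q5,q7}} A5={{q5},{q7},{q1,q5},{q1,q7},{q5,q6},{q5,q7},{q6,q7},{q1,q5,q7},{q5,q6,q7}} A6={{q2},{q6},{q1,q2},{q1,q6},{q2,q3},{q2,q4},{q2,q6},{q3,q6},{q5,q6},{q6,q7},{q5,q6,q7}}
  A16={{q2,q3},{q3,q6}} A23={{q5,q7},{q1,q5,q7},{q5,q6,q7}} A24={{q1,q5},{q1,q5,q7}} A25={{q5},{q1,q5},{q5,q6},{q5,q7},{q1,q5,q7},{q5,q6,q7}} A26={{q2,q4},{q5,q6},{q5,q6,q7}} A34={{q1,q7},{q1,q5,q7}} A35={{q7},{q1,q7},{q5,q7},{q6,q7},{q1,q5,q7},{q5,q6,q7}} A36={{q6,q7},{q5,q6,q7}} A45={{q1,q5},{q1,q7},{q1,q5,q7}} A46={{q1,q2},{q1,q6}} A56={{q5,q6},{q6,q7},{q5,q6,q7}}
  A234={{q1,q5,q7}} A235={{q5,q7},{q1,q5,q7},{q5,q6,q7}} A236={{q5,q6,q7}} A245={{q1,q5},{q1,q5,q7}} A256={{q5,q6},{q5,q6,q7}} A345={{q1,q7},{q1,q5,q7}} A356={{q6,q7},{q5,q6,q7}}
  A2345={{q1,q5,q7}} A2356={{q5,q6,q7}}
C dims 6,11,7,2; δ0: rk_F2 5; δ1: rk_F2 5; δ2: rk_F2 2
Ȟ^0 = (6 − 5) − 0 = 1, so Ȟ^0 ≅ Z/2
Ȟ^1 = (11 − 5) − 5 = 1, so Ȟ^1 ≅ Z/2
Ȟ^2 = (7 − 2) − 5 = 0, so Ȟ^2 ≅ 0


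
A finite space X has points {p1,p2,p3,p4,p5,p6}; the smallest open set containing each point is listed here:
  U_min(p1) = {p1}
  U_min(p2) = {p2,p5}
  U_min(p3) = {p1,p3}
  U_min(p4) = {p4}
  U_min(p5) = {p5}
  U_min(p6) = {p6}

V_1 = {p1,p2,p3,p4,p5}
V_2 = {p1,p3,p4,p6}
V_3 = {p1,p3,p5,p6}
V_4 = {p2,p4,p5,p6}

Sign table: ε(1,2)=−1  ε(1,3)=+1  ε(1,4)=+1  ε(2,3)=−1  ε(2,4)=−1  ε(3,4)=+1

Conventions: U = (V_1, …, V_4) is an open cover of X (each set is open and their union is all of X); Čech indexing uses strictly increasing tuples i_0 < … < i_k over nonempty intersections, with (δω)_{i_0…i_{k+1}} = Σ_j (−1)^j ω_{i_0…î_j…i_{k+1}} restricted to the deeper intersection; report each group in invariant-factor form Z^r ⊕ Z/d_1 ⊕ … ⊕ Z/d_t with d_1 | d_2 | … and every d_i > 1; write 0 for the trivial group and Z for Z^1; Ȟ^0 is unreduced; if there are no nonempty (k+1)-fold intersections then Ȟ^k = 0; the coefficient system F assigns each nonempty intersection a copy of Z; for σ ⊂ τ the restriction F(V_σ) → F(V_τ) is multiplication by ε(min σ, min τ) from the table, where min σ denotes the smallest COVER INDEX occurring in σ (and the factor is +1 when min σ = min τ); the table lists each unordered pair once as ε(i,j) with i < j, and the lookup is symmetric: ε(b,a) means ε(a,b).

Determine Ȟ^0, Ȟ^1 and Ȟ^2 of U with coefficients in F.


Ȟ^0 ≅ Z; Ȟ^1 ≅ 0; Ȟ^2 ≅ Z

nonempty intersections:
  V12={p1,p3,p4} V13={p1,p3,p5} V14={p2,p4,p5} V23={p1,p3,p6} V24={p4,p6} V34={p5,p6}
  V123={p1,p3} V124={p4} V134={p5} V234={p6}
C dims 4,6,4; δ0: rk 3, SNF 1^3; δ1: rk 3, SNF 1^3
Ȟ^0: (4−3)−0=1 ⇒ Z
Ȟ^1: (6−3)−3=0 ⇒ 0
Ȟ^2: (4−0)−3=1 ⇒ Z


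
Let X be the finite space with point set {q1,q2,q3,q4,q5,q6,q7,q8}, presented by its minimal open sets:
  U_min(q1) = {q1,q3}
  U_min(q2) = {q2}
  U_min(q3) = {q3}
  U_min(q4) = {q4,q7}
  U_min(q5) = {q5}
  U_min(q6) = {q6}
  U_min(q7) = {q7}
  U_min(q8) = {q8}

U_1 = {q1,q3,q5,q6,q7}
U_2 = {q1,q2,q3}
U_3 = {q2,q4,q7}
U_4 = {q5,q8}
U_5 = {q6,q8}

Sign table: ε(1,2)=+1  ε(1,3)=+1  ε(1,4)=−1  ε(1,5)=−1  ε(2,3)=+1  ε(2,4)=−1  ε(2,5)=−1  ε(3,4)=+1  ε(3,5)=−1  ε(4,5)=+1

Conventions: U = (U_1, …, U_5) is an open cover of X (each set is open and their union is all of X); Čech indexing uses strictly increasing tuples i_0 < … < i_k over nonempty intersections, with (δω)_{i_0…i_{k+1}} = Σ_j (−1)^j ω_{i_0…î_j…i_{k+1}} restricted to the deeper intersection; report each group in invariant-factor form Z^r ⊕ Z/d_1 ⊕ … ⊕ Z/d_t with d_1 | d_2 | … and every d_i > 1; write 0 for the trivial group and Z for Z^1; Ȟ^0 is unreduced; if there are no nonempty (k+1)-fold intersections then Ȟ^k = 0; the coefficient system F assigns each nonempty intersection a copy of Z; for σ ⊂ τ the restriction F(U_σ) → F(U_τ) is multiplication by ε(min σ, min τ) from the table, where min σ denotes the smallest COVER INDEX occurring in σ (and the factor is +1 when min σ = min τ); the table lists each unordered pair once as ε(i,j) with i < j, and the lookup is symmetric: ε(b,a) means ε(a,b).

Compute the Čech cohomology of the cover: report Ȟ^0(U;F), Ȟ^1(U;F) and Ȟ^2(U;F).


Ȟ^0 = Z, Ȟ^1 = Z^2, Ȟ^2 = 0

intersection data:
  U12={q1,q3} U13={q7} U14={q5} U15={q6} U23={q2} U45={q8}
C dims 5,6; δ0: rk 4, SNF 1^4
Ȟ^0 = (5 − 4) − 0 = 1, so Ȟ^0 ≅ Z
Ȟ^1 = (6 − 0) − 4 = 2, so Ȟ^1 ≅ Z^2
Ȟ^2 = (0 − 0) − 0 = 0, so Ȟ^2 ≅ 0
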